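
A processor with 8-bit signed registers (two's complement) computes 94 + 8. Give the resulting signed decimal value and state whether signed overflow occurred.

102; no overflow

94 → 01011110
8 → 00001000
  01011110
+ 00001000
= 01100110
Result 01100110: MSB = 0 → value 102.
Both addends are non-negative and so is the stored result: no signed overflow.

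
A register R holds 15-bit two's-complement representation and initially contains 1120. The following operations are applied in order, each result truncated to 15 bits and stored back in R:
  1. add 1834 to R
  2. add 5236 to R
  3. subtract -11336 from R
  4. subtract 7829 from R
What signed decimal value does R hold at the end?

Start: R = 1120 = 000010001100000.
R = 1120 + 1834 = 2954 = 000101110001010
R = 2954 + 5236 = 8190 = 001111111111110
R = 8190 − (-11336) = 19526; wraps to -13242 = 100110001000110
R = -13242 − 7829 = -21071; wraps to 11697 = 010110110110001

11697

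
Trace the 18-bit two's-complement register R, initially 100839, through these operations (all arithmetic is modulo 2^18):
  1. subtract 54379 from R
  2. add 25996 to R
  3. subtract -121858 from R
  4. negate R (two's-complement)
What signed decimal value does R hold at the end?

67830

Start: R = 100839 = 011000100111100111.
R = 100839 − 54379 = 46460 = 001011010101111100
R = 46460 + 25996 = 72456 = 010001101100001000
R = 72456 − (-121858) = 194314; wraps to -67830 = 101111011100001010
R = −(-67830) = 67830 = 010000100011110110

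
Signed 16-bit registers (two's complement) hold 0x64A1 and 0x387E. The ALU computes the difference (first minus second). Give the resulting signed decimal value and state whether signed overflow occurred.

11299; no overflow

0x64A1 = 0110010010100001 = 25761 (signed)
0x387E = 0011100001111110 = 14462 (signed)
Subtract via negate-and-add: invert 0011100001111110 + 1 = 1100011110000010 (i.e. -14462).
  0110010010100001
+ 1100011110000010
= 0010110000100011  (discard carry-out 1)
Result 0010110000100011: MSB = 0 → value 11299.
Addends (after negating the subtrahend) have opposite signs, so signed overflow cannot occur.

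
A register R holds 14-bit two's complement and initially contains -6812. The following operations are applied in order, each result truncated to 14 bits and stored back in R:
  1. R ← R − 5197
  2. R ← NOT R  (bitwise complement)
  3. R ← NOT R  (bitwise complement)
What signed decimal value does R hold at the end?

Start: R = -6812 = 10010101100100.
R = -6812 − 5197 = -12009; wraps to 4375 = 01000100010111
R = NOT 01000100010111 = 10111011101000 = -4376
R = NOT 10111011101000 = 01000100010111 = 4375

4375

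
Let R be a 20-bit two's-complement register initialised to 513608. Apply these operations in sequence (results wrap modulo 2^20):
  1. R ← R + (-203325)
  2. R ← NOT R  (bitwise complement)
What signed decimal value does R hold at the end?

Start: R = 513608 = 01111101011001001000.
R = 513608 + (-203325) = 310283 = 01001011110000001011
R = NOT 01001011110000001011 = 10110100001111110100 = -310284

-310284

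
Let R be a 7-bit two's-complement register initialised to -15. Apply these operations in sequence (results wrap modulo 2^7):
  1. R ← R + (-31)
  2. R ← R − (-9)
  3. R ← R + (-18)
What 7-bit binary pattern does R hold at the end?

Start: R = -15 = 1110001.
R = -15 + (-31) = -46 = 1010010
R = -46 − (-9) = -37 = 1011011
R = -37 + (-18) = -55 = 1001001

1001001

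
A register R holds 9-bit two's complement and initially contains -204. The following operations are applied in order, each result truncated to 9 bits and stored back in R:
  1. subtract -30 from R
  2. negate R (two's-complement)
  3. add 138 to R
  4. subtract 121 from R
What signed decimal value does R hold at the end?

Start: R = -204 = 100110100.
R = -204 − (-30) = -174 = 101010010
R = −(-174) = 174 = 010101110
R = 174 + 138 = 312; wraps to -200 = 100111000
R = -200 − 121 = -321; wraps to 191 = 010111111

191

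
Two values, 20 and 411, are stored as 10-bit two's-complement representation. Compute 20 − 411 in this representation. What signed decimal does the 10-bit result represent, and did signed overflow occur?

-391; no overflow

20 → 0000010100
411 → 0110011011
Subtract via negate-and-add: invert 0110011011 + 1 = 1001100101 (i.e. -411).
  0000010100
+ 1001100101
= 1001111001
Result 1001111001: MSB = 1 → 633 − 1024 = -391.
Addends (after negating the subtrahend) have opposite signs, so signed overflow cannot occur.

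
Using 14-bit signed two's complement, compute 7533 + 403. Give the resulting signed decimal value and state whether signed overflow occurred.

7936; no overflow

7533 → 01110101101101
403 → 00000110010011
  01110101101101
+ 00000110010011
= 01111100000000
Result 01111100000000: MSB = 0 → value 7936.
Both addends are non-negative and so is the stored result: no signed overflow.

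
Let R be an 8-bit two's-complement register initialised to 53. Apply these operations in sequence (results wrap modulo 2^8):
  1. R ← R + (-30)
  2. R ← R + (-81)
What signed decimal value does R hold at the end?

Start: R = 53 = 00110101.
R = 53 + (-30) = 23 = 00010111
R = 23 + (-81) = -58 = 11000110

-58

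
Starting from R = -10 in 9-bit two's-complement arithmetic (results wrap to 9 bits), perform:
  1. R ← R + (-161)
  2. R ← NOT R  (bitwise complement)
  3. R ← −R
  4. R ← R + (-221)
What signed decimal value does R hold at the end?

Start: R = -10 = 111110110.
R = -10 + (-161) = -171 = 101010101
R = NOT 101010101 = 010101010 = 170
R = −(170) = -170 = 101010110
R = -170 + (-221) = -391; wraps to 121 = 001111001

121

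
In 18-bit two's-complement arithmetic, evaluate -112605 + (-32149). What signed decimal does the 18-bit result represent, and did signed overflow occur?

-112605 → 100100100000100011
-32149 → 111000001001101011
  100100100000100011
+ 111000001001101011
= 011100101010001110  (discard carry-out 1)
Result 011100101010001110: MSB = 0 → value 117390.
Both addends are negative but the stored result is non-negative: signed overflow. The true value -112605 + (-32149) = -144754 lies outside [-131072, 131071].

117390; overflow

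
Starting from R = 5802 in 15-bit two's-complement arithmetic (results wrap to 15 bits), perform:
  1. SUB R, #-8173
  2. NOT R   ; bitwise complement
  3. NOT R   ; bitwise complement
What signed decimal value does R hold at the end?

Start: R = 5802 = 001011010101010.
R = 5802 − (-8173) = 13975 = 011011010010111
R = NOT 011011010010111 = 100100101101000 = -13976
R = NOT 100100101101000 = 011011010010111 = 13975

13975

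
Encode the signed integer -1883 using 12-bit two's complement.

|-1883| = 1883 = 011101011011 in 12 bits.
Invert the bits: 100010100100. Add 1: 100010100101.

100010100101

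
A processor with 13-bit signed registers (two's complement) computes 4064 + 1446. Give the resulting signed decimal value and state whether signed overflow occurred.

4064 → 0111111100000
1446 → 0010110100110
  0111111100000
+ 0010110100110
= 1010110000110
Result 1010110000110: MSB = 1 → 5510 − 8192 = -2682.
Both addends are non-negative but the stored result is negative: signed overflow. The true value 4064 + 1446 = 5510 lies outside [-4096, 4095].

-2682; overflow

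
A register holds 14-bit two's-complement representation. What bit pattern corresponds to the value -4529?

|-4529| = 4529 = 01000110110001 in 14 bits.
Invert the bits: 10111001001110. Add 1: 10111001001111.

10111001001111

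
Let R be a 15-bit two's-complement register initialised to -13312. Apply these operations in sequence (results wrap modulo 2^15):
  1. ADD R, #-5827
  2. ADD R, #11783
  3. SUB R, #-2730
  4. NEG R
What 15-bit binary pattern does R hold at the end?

Start: R = -13312 = 100110000000000.
R = -13312 + (-5827) = -19139; wraps to 13629 = 011010100111101
R = 13629 + 11783 = 25412; wraps to -7356 = 110001101000100
R = -7356 − (-2730) = -4626 = 110110111101110
R = −(-4626) = 4626 = 001001000010010

001001000010010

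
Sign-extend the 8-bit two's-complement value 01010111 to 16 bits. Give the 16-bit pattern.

MSB of 01010111 is 0; replicate it into the new high bits.
00000000|01010111 → 0000000001010111 (still 87).

0000000001010111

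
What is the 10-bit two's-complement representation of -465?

1000101111

|-465| = 465 = 0111010001 in 10 bits.
Invert the bits: 1000101110. Add 1: 1000101111.
Check: 1000101111 reads as 559 − 1024 = -465.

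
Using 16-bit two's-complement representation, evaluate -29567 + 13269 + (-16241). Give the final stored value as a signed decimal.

-29567 + 13269 = -16298 (1100000001010110)
-16298 + (-16241) = -32539 (1000000011100101)

-32539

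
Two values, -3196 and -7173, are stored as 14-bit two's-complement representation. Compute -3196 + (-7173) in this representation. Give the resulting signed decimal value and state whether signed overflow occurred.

-3196 → 11001110000100
-7173 → 10001111111011
  11001110000100
+ 10001111111011
= 01011101111111  (discard carry-out 1)
Result 01011101111111: MSB = 0 → value 6015.
Both addends are negative but the stored result is non-negative: signed overflow. The true value -3196 + (-7173) = -10369 lies outside [-8192, 8191].

6015; overflow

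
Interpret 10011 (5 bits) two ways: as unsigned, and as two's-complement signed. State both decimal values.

unsigned = 19, signed = -13

Unsigned: 10011 = 19.
Signed: MSB=1 → 19 − 32 = -13.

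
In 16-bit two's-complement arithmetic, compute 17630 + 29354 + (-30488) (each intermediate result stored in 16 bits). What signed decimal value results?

16496

17630 + 29354 = 46984 → wraps to -18552 (1011011110001000)
-18552 + (-30488) = -49040 → wraps to 16496 (0100000001110000)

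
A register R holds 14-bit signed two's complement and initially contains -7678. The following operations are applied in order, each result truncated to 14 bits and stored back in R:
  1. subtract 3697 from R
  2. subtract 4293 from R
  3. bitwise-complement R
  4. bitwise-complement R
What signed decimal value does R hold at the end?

716

Start: R = -7678 = 10001000000010.
R = -7678 − 3697 = -11375; wraps to 5009 = 01001110010001
R = 5009 − 4293 = 716 = 00001011001100
R = NOT 00001011001100 = 11110100110011 = -717
R = NOT 11110100110011 = 00001011001100 = 716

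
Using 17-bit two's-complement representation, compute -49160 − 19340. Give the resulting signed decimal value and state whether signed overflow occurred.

62572; overflow

-49160 → 10011111111111000
19340 → 00100101110001100
Subtract via negate-and-add: invert 00100101110001100 + 1 = 11011010001110100 (i.e. -19340).
  10011111111111000
+ 11011010001110100
= 01111010001101100  (discard carry-out 1)
Result 01111010001101100: MSB = 0 → value 62572.
Both addends (after negating the subtrahend) are negative but the stored result is non-negative: signed overflow. The true value -49160 − 19340 = -68500 lies outside [-65536, 65535].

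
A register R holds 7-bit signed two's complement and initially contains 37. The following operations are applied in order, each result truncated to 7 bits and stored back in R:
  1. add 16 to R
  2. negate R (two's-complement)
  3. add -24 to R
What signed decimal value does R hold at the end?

Start: R = 37 = 0100101.
R = 37 + 16 = 53 = 0110101
R = −(53) = -53 = 1001011
R = -53 + (-24) = -77; wraps to 51 = 0110011

51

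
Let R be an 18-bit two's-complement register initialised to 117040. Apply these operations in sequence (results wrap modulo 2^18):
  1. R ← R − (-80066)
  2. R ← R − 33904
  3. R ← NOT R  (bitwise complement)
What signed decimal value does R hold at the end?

Start: R = 117040 = 011100100100110000.
R = 117040 − (-80066) = 197106; wraps to -65038 = 110000000111110010
R = -65038 − 33904 = -98942 = 100111110110000010
R = NOT 100111110110000010 = 011000001001111101 = 98941

98941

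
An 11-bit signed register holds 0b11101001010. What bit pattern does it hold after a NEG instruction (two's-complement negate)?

00010110110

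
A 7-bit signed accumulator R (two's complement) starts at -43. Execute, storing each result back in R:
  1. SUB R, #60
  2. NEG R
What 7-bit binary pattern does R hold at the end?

1100111

Start: R = -43 = 1010101.
R = -43 − 60 = -103; wraps to 25 = 0011001
R = −(25) = -25 = 1100111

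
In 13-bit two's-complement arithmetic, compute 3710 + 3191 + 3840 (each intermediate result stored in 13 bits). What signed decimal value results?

2549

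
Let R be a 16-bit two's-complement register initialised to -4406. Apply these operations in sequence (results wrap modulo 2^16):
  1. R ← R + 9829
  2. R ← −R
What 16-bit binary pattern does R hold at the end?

Start: R = -4406 = 1110111011001010.
R = -4406 + 9829 = 5423 = 0001010100101111
R = −(5423) = -5423 = 1110101011010001

1110101011010001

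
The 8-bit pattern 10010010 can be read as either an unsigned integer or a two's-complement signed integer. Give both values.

unsigned = 146, signed = -110

Unsigned: 10010010 = 146.
Signed: MSB=1 → 146 − 256 = -110.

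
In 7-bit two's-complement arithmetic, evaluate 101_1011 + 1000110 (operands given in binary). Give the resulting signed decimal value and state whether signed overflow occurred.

33; overflow

101_1011 → 1011011 = -37 (signed)
1000110 = -58 (signed)
  1011011
+ 1000110
= 0100001  (discard carry-out 1)
Result 0100001: MSB = 0 → value 33.
Both addends are negative but the stored result is non-negative: signed overflow. The true value -37 + (-58) = -95 lies outside [-64, 63].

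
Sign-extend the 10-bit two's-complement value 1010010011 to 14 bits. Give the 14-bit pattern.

11111010010011

MSB of 1010010011 is 1; replicate it into the new high bits.
1111|1010010011 → 11111010010011 (still -365).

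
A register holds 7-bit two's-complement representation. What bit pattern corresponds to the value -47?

1010001

|-47| = 47 = 0101111 in 7 bits.
Invert the bits: 1010000. Add 1: 1010001.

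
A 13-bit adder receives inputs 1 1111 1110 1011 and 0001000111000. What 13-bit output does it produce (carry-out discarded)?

0001000100011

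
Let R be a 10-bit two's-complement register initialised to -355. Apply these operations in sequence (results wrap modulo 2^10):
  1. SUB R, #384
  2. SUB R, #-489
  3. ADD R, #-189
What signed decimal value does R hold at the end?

-439

Start: R = -355 = 1010011101.
R = -355 − 384 = -739; wraps to 285 = 0100011101
R = 285 − (-489) = 774; wraps to -250 = 1100000110
R = -250 + (-189) = -439 = 1001001001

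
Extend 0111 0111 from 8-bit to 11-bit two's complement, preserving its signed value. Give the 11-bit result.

00001110111

MSB of 01110111 is 0; replicate it into the new high bits.
000|01110111 → 00001110111 (still 119).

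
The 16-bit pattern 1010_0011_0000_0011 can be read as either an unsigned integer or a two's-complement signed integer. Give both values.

Unsigned: 1010001100000011 = 41731.
Signed: MSB=1 → 41731 − 65536 = -23805.

unsigned = 41731, signed = -23805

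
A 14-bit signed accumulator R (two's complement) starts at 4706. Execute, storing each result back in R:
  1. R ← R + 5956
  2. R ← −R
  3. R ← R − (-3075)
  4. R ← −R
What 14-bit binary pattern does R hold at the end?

01110110100011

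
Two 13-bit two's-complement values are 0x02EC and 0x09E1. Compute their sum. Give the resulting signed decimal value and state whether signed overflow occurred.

0x02EC = 0001011101100 = 748 (signed)
0x09E1 = 0100111100001 = 2529 (signed)
  0001011101100
+ 0100111100001
= 0110011001101
Result 0110011001101: MSB = 0 → value 3277.
Both addends are non-negative and so is the stored result: no signed overflow.

3277; no overflow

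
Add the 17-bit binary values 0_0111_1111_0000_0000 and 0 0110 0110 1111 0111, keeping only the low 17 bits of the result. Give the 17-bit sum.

01110010111110111

  00111111100000000
+ 00110011011110111
= 01110010111110111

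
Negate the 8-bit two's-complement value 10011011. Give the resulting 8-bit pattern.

01100101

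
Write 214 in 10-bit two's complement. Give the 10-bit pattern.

0011010110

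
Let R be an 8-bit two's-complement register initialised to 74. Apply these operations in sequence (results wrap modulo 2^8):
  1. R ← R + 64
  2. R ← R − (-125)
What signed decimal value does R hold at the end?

7

Start: R = 74 = 01001010.
R = 74 + 64 = 138; wraps to -118 = 10001010
R = -118 − (-125) = 7 = 00000111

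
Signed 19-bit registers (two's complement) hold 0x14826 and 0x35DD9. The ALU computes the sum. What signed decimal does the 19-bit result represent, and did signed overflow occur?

0x14826 = 0010100100000100110 = 84006 (signed)
0x35DD9 = 0110101110111011001 = 220633 (signed)
  0010100100000100110
+ 0110101110111011001
= 1001010010111111111
Result 1001010010111111111: MSB = 1 → 304639 − 524288 = -219649.
Both addends are non-negative but the stored result is negative: signed overflow. The true value 84006 + 220633 = 304639 lies outside [-262144, 262143].

-219649; overflow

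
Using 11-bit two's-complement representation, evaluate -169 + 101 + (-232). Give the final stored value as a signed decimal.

-169 + 101 = -68 (11110111100)
-68 + (-232) = -300 (11011010100)

-300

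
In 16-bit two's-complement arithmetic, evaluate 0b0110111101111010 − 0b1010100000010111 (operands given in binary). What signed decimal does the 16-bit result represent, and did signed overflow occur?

0b0110111101111010 → 0110111101111010 = 28538 (signed)
0b1010100000010111 → 1010100000010111 = -22505 (signed)
Subtract via negate-and-add: invert 1010100000010111 + 1 = 0101011111101001 (i.e. 22505).
  0110111101111010
+ 0101011111101001
= 1100011101100011
Result 1100011101100011: MSB = 1 → 51043 − 65536 = -14493.
Both addends (after negating the subtrahend) are non-negative but the stored result is negative: signed overflow. The true value 28538 − (-22505) = 51043 lies outside [-32768, 32767].

-14493; overflow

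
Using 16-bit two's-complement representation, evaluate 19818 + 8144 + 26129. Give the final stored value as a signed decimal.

-11445

19818 + 8144 = 27962 (0110110100111010)
27962 + 26129 = 54091 → wraps to -11445 (1101001101001011)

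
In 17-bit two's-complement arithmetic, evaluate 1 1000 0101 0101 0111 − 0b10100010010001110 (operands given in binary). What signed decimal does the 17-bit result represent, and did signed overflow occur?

1 1000 0101 0101 0111 → 11000010101010111 = -31401 (signed)
0b10100010010001110 → 10100010010001110 = -47986 (signed)
Subtract via negate-and-add: invert 10100010010001110 + 1 = 01011101101110010 (i.e. 47986).
  11000010101010111
+ 01011101101110010
= 00100000011001001  (discard carry-out 1)
Result 00100000011001001: MSB = 0 → value 16585.
Addends (after negating the subtrahend) have opposite signs, so signed overflow cannot occur.

16585; no overflow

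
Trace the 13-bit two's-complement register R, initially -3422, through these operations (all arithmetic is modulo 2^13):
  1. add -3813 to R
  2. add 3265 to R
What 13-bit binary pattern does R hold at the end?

Start: R = -3422 = 1001010100010.
R = -3422 + (-3813) = -7235; wraps to 957 = 0001110111101
R = 957 + 3265 = 4222; wraps to -3970 = 1000001111110

1000001111110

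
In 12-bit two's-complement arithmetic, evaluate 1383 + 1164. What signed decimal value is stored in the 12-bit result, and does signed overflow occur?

-1549; overflow

1383 → 010101100111
1164 → 010010001100
  010101100111
+ 010010001100
= 100111110011
Result 100111110011: MSB = 1 → 2547 − 4096 = -1549.
Both addends are non-negative but the stored result is negative: signed overflow. The true value 1383 + 1164 = 2547 lies outside [-2048, 2047].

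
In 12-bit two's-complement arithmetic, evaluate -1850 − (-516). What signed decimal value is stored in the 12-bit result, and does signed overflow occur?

-1850 → 100011000110
-516 → 110111111100
Subtract via negate-and-add: invert 110111111100 + 1 = 001000000100 (i.e. 516).
  100011000110
+ 001000000100
= 101011001010
Result 101011001010: MSB = 1 → 2762 − 4096 = -1334.
Addends (after negating the subtrahend) have opposite signs, so signed overflow cannot occur.

-1334; no overflow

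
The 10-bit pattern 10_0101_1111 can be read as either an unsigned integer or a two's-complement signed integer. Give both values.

Unsigned: 1001011111 = 607.
Signed: MSB=1 → 607 − 1024 = -417.

unsigned = 607, signed = -417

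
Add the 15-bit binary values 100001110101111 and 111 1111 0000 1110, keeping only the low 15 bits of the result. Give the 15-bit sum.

100001010111101

  100001110101111
+ 111111100001110
= 100001010111101  (discard carry-out 1)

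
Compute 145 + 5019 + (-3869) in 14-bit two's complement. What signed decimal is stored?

145 + 5019 = 5164 (01010000101100)
5164 + (-3869) = 1295 (00010100001111)

1295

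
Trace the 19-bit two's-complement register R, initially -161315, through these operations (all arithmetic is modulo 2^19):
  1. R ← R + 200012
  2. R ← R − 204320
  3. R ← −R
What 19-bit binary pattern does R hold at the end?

Start: R = -161315 = 1011000100111011101.
R = -161315 + 200012 = 38697 = 0001001011100101001
R = 38697 − 204320 = -165623 = 1010111100100001001
R = −(-165623) = 165623 = 0101000011011110111

0101000011011110111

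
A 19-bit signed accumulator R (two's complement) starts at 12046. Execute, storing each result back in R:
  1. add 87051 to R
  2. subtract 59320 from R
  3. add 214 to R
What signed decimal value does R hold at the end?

39991

Start: R = 12046 = 0000010111100001110.
R = 12046 + 87051 = 99097 = 0011000001100011001
R = 99097 − 59320 = 39777 = 0001001101101100001
R = 39777 + 214 = 39991 = 0001001110000110111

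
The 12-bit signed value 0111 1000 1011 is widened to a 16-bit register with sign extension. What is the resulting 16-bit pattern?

MSB of 011110001011 is 0; replicate it into the new high bits.
0000|011110001011 → 0000011110001011 (still 1931).

0000011110001011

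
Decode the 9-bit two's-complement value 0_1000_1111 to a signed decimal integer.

MSB is 0, so the value is non-negative: 010001111 = 143.

143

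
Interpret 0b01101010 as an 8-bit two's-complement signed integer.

MSB is 0, so the value is non-negative: 01101010 = 106.

106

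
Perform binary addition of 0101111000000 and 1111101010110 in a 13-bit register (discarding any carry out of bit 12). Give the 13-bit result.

0101100010110

  0101111000000
+ 1111101010110
= 0101100010110  (discard carry-out 1)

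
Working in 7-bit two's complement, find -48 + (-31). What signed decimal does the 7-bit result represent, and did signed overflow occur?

49; overflow

-48 → 1010000
-31 → 1100001
  1010000
+ 1100001
= 0110001  (discard carry-out 1)
Result 0110001: MSB = 0 → value 49.
Both addends are negative but the stored result is non-negative: signed overflow. The true value -48 + (-31) = -79 lies outside [-64, 63].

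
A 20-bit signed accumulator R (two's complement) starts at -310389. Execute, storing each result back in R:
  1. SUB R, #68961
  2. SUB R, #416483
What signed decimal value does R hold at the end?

Start: R = -310389 = 10110100001110001011.
R = -310389 − 68961 = -379350 = 10100011011000101010
R = -379350 − 416483 = -795833; wraps to 252743 = 00111101101101000111

252743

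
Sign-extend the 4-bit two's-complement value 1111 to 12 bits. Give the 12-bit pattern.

MSB of 1111 is 1; replicate it into the new high bits.
11111111|1111 → 111111111111 (still -1).

111111111111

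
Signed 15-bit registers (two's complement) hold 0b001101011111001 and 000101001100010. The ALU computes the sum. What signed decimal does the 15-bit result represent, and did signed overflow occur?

9563; no overflow

0b001101011111001 → 001101011111001 = 6905 (signed)
000101001100010 = 2658 (signed)
  001101011111001
+ 000101001100010
= 010010101011011
Result 010010101011011: MSB = 0 → value 9563.
Both addends are non-negative and so is the stored result: no signed overflow.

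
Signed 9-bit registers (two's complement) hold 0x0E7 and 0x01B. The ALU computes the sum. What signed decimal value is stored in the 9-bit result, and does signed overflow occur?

0x0E7 = 011100111 = 231 (signed)
0x01B = 000011011 = 27 (signed)
  011100111
+ 000011011
= 100000010
Result 100000010: MSB = 1 → 258 − 512 = -254.
Both addends are non-negative but the stored result is negative: signed overflow. The true value 231 + 27 = 258 lies outside [-256, 255].

-254; overflow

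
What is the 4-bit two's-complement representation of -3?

|-3| = 3 = 0011 in 4 bits.
Invert the bits: 1100. Add 1: 1101.

1101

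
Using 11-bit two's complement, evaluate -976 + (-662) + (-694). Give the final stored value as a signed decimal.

-976 + (-662) = -1638 → wraps to 410 (00110011010)
410 + (-694) = -284 (11011100100)

-284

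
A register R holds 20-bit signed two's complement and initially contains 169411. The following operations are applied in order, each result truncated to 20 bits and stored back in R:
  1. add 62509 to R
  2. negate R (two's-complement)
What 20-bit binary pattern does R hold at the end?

11000111011000010000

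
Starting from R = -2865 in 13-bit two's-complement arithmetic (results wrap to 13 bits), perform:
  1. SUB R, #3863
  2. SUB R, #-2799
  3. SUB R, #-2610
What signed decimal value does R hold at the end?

-1319

Start: R = -2865 = 1010011001111.
R = -2865 − 3863 = -6728; wraps to 1464 = 0010110111000
R = 1464 − (-2799) = 4263; wraps to -3929 = 1000010100111
R = -3929 − (-2610) = -1319 = 1101011011001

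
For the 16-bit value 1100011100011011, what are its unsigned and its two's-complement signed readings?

Unsigned: 1100011100011011 = 50971.
Signed: MSB=1 → 50971 − 65536 = -14565.

unsigned = 50971, signed = -14565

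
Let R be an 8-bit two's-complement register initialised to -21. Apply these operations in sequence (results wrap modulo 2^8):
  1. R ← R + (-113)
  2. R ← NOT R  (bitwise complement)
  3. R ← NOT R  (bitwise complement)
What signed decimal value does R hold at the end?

122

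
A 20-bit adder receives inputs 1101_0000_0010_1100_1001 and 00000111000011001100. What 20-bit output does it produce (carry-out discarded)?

  11010000001011001001
+ 00000111000011001100
= 11010111001110010101

11010111001110010101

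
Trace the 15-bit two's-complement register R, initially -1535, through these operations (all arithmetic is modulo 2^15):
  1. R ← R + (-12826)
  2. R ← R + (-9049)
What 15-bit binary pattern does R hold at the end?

010010010001110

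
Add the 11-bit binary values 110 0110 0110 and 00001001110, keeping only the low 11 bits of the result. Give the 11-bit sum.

  11001100110
+ 00001001110
= 11010110100

11010110100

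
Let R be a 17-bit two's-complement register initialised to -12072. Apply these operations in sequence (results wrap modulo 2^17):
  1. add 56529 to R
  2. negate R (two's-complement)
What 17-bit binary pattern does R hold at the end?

Start: R = -12072 = 11101000011011000.
R = -12072 + 56529 = 44457 = 01010110110101001
R = −(44457) = -44457 = 10101001001010111

10101001001010111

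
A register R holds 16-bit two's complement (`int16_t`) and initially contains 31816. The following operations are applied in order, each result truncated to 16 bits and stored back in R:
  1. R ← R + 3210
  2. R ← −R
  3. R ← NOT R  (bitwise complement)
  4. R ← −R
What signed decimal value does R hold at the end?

30511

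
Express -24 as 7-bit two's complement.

|-24| = 24 = 0011000 in 7 bits.
Invert the bits: 1100111. Add 1: 1101000.
Check: 1101000 reads as 104 − 128 = -24.

1101000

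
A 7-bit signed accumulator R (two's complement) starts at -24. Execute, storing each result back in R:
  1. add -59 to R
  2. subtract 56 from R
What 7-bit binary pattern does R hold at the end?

Start: R = -24 = 1101000.
R = -24 + (-59) = -83; wraps to 45 = 0101101
R = 45 − 56 = -11 = 1110101

1110101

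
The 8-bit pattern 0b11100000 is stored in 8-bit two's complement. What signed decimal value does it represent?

MSB is 1, so the value is negative.
Invert: 00011111. Add 1: 00100000 = 32. So the value is −32.

-32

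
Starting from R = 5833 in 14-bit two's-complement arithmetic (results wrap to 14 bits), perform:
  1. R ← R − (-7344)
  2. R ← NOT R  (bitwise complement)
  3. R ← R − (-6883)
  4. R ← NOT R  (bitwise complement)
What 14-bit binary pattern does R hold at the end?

01100010010110

Start: R = 5833 = 01011011001001.
R = 5833 − (-7344) = 13177; wraps to -3207 = 11001101111001
R = NOT 11001101111001 = 00110010000110 = 3206
R = 3206 − (-6883) = 10089; wraps to -6295 = 10011101101001
R = NOT 10011101101001 = 01100010010110 = 6294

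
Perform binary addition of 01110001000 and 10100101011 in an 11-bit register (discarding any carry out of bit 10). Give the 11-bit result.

00010110011

  01110001000
+ 10100101011
= 00010110011  (discard carry-out 1)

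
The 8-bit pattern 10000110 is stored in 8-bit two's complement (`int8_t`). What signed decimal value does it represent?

-122

MSB is 1, so the value is negative.
Unsigned reading: 134. Subtract 2^8 = 256: 134 − 256 = -122.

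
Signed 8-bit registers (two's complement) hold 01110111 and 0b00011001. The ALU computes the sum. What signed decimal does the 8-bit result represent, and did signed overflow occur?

-112; overflow

01110111 = 119 (signed)
0b00011001 → 00011001 = 25 (signed)
  01110111
+ 00011001
= 10010000
Result 10010000: MSB = 1 → 144 − 256 = -112.
Both addends are non-negative but the stored result is negative: signed overflow. The true value 119 + 25 = 144 lies outside [-128, 127].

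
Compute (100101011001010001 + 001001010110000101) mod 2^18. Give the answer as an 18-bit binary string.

  100101011001010001
+ 001001010110000101
= 101110101111010110

101110101111010110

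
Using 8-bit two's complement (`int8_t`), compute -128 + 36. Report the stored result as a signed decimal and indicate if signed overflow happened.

-128 → 10000000
36 → 00100100
  10000000
+ 00100100
= 10100100
Result 10100100: MSB = 1 → 164 − 256 = -92.
Addends have opposite signs, so signed overflow cannot occur.

-92; no overflow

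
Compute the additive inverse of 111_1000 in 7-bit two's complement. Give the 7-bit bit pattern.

0001000

Invert: 0000111. Add 1: 0001000.
Check: 1111000 = -8, 0001000 = 8.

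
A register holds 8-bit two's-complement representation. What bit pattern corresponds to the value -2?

|-2| = 2 = 00000010 in 8 bits.
Invert the bits: 11111101. Add 1: 11111110.

11111110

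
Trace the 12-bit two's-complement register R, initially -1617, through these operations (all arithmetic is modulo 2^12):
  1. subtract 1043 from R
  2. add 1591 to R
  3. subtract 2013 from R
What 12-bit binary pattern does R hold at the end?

Start: R = -1617 = 100110101111.
R = -1617 − 1043 = -2660; wraps to 1436 = 010110011100
R = 1436 + 1591 = 3027; wraps to -1069 = 101111010011
R = -1069 − 2013 = -3082; wraps to 1014 = 001111110110

001111110110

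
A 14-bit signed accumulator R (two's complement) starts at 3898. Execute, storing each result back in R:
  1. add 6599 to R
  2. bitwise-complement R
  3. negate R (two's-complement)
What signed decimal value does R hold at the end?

-5886

Start: R = 3898 = 00111100111010.
R = 3898 + 6599 = 10497; wraps to -5887 = 10100100000001
R = NOT 10100100000001 = 01011011111110 = 5886
R = −(5886) = -5886 = 10100100000010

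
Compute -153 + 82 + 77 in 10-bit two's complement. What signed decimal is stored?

6

-153 + 82 = -71 (1110111001)
-71 + 77 = 6 (0000000110)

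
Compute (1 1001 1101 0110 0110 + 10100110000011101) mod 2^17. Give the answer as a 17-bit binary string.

  11001110101100110
+ 10100110000011101
= 01110100110000011  (discard carry-out 1)

01110100110000011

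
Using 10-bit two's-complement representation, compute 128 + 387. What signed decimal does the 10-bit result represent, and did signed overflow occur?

128 → 0010000000
387 → 0110000011
  0010000000
+ 0110000011
= 1000000011
Result 1000000011: MSB = 1 → 515 − 1024 = -509.
Both addends are non-negative but the stored result is negative: signed overflow. The true value 128 + 387 = 515 lies outside [-512, 511].

-509; overflow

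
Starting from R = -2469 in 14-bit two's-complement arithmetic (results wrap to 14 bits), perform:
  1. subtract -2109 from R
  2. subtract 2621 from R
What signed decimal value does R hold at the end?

-2981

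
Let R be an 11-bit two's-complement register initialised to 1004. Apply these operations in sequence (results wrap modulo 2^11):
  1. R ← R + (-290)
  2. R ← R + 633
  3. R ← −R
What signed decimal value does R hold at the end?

Start: R = 1004 = 01111101100.
R = 1004 + (-290) = 714 = 01011001010
R = 714 + 633 = 1347; wraps to -701 = 10101000011
R = −(-701) = 701 = 01010111101

701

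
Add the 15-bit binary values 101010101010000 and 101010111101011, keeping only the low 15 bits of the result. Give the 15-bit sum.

  101010101010000
+ 101010111101011
= 010101100111011  (discard carry-out 1)

010101100111011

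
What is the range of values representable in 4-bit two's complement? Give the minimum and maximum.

min = -8, max = 7

Minimum: −2^3 = -8.
Maximum: 2^3 − 1 = 7.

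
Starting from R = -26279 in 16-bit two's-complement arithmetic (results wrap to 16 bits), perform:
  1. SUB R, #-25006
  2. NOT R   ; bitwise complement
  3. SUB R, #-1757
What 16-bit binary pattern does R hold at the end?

0000101111010101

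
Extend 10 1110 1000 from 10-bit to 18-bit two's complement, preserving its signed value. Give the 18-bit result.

MSB of 1011101000 is 1; replicate it into the new high bits.
11111111|1011101000 → 111111111011101000 (still -280).

111111111011101000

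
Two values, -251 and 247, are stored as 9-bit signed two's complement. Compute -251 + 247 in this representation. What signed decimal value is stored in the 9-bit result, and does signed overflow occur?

-251 → 100000101
247 → 011110111
  100000101
+ 011110111
= 111111100
Result 111111100: MSB = 1 → 508 − 512 = -4.
Addends have opposite signs, so signed overflow cannot occur.

-4; no overflow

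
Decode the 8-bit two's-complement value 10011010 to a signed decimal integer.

-102

MSB is 1, so the value is negative.
Unsigned reading: 154. Subtract 2^8 = 256: 154 − 256 = -102.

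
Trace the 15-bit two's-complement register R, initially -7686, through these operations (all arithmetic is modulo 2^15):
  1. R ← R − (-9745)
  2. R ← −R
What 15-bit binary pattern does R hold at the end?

111011111110101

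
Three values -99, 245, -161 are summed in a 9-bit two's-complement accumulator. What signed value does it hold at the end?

-99 + 245 = 146 (010010010)
146 + (-161) = -15 (111110001)

-15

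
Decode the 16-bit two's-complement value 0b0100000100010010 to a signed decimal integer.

16658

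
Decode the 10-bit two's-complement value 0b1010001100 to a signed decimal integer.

-372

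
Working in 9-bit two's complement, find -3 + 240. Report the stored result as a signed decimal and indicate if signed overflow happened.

237; no overflow

-3 → 111111101
240 → 011110000
  111111101
+ 011110000
= 011101101  (discard carry-out 1)
Result 011101101: MSB = 0 → value 237.
Addends have opposite signs, so signed overflow cannot occur.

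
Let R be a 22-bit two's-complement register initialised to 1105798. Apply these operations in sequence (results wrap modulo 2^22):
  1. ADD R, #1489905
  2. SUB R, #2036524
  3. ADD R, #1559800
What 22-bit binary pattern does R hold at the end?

1000000101010101000011

Start: R = 1105798 = 0100001101111110000110.
R = 1105798 + 1489905 = 2595703; wraps to -1598601 = 1001111001101101110111
R = -1598601 − 2036524 = -3635125; wraps to 559179 = 0010001000100001001011
R = 559179 + 1559800 = 2118979; wraps to -2075325 = 1000000101010101000011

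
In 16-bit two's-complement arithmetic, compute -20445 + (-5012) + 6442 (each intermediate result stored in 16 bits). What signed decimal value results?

-19015

-20445 + (-5012) = -25457 (1001110010001111)
-25457 + 6442 = -19015 (1011010110111001)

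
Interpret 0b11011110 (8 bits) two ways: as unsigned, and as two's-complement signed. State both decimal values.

unsigned = 222, signed = -34

Unsigned: 11011110 = 222.
Signed: MSB=1 → 222 − 256 = -34.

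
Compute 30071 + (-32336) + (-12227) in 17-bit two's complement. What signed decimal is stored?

-14492

30071 + (-32336) = -2265 (11111011100100111)
-2265 + (-12227) = -14492 (11100011101100100)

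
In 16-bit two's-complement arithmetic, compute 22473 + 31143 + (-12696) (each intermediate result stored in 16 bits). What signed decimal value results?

-24616

22473 + 31143 = 53616 → wraps to -11920 (1101000101110000)
-11920 + (-12696) = -24616 (1001111111011000)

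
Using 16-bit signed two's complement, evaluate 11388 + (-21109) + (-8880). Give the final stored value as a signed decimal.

-18601

11388 + (-21109) = -9721 (1101101000000111)
-9721 + (-8880) = -18601 (1011011101010111)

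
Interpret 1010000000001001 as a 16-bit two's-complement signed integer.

MSB is 1, so the value is negative.
Unsigned reading: 40969. Subtract 2^16 = 65536: 40969 − 65536 = -24567.

-24567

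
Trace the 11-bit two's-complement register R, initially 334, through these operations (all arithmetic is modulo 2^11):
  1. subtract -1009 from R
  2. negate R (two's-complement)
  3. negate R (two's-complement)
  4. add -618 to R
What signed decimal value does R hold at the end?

725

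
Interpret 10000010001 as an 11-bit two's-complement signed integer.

MSB is 1, so the value is negative.
Invert: 01111101110. Add 1: 01111101111 = 1007. So the value is −1007.

-1007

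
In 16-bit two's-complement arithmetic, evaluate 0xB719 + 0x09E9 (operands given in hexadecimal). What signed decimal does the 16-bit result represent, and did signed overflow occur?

-16126; no overflow

0xB719 = 1011011100011001 = -18663 (signed)
0x09E9 = 0000100111101001 = 2537 (signed)
  1011011100011001
+ 0000100111101001
= 1100000100000010
Result 1100000100000010: MSB = 1 → 49410 − 65536 = -16126.
Addends have opposite signs, so signed overflow cannot occur.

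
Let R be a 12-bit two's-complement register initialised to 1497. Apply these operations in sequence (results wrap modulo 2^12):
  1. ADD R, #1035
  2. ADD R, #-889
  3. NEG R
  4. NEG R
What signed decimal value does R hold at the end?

1643

Start: R = 1497 = 010111011001.
R = 1497 + 1035 = 2532; wraps to -1564 = 100111100100
R = -1564 + (-889) = -2453; wraps to 1643 = 011001101011
R = −(1643) = -1643 = 100110010101
R = −(-1643) = 1643 = 011001101011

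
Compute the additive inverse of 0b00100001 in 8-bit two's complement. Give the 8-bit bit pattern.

11011111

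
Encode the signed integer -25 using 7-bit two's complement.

1100111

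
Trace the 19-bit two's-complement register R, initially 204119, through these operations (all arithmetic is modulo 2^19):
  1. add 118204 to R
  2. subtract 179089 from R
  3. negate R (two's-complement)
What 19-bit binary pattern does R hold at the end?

Start: R = 204119 = 0110001110101010111.
R = 204119 + 118204 = 322323; wraps to -201965 = 1001110101100010011
R = -201965 − 179089 = -381054; wraps to 143234 = 0100010111110000010
R = −(143234) = -143234 = 1011101000001111110

1011101000001111110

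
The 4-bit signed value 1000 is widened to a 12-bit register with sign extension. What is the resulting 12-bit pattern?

111111111000

MSB of 1000 is 1; replicate it into the new high bits.
11111111|1000 → 111111111000 (still -8).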